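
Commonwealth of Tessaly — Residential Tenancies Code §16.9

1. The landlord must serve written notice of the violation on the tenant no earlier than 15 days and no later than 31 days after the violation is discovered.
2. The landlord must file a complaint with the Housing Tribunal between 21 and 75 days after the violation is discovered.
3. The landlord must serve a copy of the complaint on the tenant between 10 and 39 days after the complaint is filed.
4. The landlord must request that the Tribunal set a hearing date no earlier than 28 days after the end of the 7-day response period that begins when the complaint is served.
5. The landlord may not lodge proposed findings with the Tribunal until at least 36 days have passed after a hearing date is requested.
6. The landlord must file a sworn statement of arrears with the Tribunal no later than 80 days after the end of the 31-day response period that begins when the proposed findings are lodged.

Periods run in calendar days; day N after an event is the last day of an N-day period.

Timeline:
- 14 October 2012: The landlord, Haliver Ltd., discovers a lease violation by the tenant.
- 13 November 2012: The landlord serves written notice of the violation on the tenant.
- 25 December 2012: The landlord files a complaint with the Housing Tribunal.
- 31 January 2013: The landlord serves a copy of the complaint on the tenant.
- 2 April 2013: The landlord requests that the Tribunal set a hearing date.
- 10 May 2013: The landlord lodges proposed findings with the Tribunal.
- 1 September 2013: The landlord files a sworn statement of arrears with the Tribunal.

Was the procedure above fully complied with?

No

(1) the permitted window runs from 14 October 2012 + 15 = 29 October 2012 to 14 October 2012 + 31 = 14 November 2012; done 13 November 2012, which is between those dates.
(2) the permitted window runs from 14 October 2012 + 21 = 4 November 2012 to 14 October 2012 + 75 = 28 December 2012; done 25 December 2012 — within the window.
(3) the permitted window runs from 25 December 2012 + 10 = 4 January 2013 to 25 December 2012 + 39 = 2 February 2013; done 31 January 2013, which is between those dates.
(4) permitted from 7 February 2013 + 28 days = 7 March 2013 onward; 2 April 2013 is on or after that date.
(5) permitted from 2 April 2013 + 36 days = 8 May 2013 onward; done 10 May 2013 — permitted.
(6) due by 10 June 2013 + 80 days = 29 August 2013; not done until 1 September 2013, 3 days after the deadline.
The analysis stops there.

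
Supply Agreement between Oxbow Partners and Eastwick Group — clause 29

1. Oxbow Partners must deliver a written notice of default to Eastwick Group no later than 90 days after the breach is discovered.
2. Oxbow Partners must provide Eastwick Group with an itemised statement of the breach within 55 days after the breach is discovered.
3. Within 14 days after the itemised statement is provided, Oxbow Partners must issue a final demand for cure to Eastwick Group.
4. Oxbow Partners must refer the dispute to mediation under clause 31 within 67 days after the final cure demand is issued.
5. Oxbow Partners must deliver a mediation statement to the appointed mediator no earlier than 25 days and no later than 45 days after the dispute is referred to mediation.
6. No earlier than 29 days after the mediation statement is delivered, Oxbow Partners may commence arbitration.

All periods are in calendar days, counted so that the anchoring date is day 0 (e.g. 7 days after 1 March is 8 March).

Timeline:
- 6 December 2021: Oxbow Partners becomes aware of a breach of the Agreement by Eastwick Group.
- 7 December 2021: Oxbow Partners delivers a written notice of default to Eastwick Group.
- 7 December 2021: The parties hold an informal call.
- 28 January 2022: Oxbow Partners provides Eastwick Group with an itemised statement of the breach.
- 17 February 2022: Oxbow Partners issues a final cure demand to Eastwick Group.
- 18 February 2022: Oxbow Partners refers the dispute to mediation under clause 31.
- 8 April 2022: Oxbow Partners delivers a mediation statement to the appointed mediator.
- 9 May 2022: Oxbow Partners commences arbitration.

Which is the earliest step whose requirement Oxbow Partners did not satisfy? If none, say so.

Step 3

(1) due by 6 December 2021 + 90 days = 6 March 2022; done 7 December 2021 — timely.
(2) due by 6 December 2021 + 55 days = 30 January 2022; 28 January 2022 is within that limit.
(3) due by 28 January 2022 + 14 days = 11 February 2022; done 17 February 2022 — 6 days late.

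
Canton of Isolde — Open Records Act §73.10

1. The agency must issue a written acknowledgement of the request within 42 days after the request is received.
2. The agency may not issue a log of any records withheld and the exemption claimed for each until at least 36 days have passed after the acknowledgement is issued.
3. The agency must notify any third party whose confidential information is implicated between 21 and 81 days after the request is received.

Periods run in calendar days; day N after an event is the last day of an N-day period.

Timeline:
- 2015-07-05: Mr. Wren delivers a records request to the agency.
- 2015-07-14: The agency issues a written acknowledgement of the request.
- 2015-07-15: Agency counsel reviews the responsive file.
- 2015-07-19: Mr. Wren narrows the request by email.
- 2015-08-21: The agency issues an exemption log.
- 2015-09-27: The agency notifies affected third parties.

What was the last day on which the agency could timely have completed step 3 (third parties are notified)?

2015-09-24

Step 3 runs from 2015-07-05, when the request is received. The window is 21–81 days after 2015-07-05; it closes on 2015-09-24.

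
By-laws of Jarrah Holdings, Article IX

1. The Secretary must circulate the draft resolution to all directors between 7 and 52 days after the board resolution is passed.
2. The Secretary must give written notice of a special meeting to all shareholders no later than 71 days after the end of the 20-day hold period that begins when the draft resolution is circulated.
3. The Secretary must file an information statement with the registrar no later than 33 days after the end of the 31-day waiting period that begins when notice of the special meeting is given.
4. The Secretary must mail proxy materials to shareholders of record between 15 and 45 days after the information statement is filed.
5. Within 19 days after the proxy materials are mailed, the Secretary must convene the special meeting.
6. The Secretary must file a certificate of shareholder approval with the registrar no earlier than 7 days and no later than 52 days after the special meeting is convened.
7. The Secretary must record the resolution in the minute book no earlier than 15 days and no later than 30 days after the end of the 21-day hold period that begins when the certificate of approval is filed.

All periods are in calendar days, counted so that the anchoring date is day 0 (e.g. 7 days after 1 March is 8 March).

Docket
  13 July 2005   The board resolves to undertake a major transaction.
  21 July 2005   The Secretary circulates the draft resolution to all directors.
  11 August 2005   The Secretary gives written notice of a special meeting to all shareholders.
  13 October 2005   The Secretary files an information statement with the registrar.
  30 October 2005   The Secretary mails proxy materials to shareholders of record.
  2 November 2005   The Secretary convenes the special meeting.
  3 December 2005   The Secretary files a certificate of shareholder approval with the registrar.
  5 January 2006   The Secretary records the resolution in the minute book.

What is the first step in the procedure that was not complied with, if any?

Step 1: the window is 7–52 days after 13 July 2005 (when the board resolution is passed), so 20 July 2005 through 3 September 2005; done 21 July 2005, which is between those dates.
Step 2: 71 days after 10 August 2005 (end of the 20-day hold period, which began when the draft resolution is circulated on 21 July 2005) is 20 October 2005; done 11 August 2005 — timely.
Step 3: 33 days after 11 September 2005 (end of the 31-day waiting period, which began when notice of the special meeting is given on 11 August 2005) is 14 October 2005; completed 13 October 2005, before the deadline.
Step 4: the window is 15–45 days after 13 October 2005 (when the information statement is filed), so 28 October 2005 through 27 November 2005; done 30 October 2005, which is between those dates.
Step 5: 19 days after 30 October 2005 (when the proxy materials are mailed) is 18 November 2005; completed 2 November 2005, before the deadline.
Step 6: the window is 7–52 days after 2 November 2005 (when the special meeting is convened), so 9 November 2005 through 24 December 2005; 3 December 2005 falls inside that range.
Step 7: the window is 15–30 days after 24 December 2005 (end of the 21-day hold period, which began when the certificate of approval is filed on 3 December 2005), so 8 January 2006 through 23 January 2006; 5 January 2006 is 3 days too early.
Later steps need not be reached.

Step 7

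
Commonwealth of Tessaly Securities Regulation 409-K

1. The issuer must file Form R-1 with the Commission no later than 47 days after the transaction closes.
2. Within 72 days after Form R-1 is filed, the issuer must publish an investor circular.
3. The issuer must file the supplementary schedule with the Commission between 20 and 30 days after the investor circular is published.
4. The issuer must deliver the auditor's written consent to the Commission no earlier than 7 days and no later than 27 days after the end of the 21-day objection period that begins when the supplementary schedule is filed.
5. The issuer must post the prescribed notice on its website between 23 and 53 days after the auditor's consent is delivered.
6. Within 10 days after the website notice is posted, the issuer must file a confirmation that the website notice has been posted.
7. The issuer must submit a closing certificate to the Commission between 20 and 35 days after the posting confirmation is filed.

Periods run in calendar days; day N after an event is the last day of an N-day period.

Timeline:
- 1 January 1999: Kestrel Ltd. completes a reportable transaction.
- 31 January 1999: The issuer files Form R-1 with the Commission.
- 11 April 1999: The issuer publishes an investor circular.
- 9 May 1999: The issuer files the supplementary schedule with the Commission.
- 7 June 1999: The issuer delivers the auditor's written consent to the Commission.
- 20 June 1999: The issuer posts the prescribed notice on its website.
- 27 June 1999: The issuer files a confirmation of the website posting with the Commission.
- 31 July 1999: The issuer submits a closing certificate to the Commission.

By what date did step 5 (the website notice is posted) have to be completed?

30 July 1999

Step 5 runs from 7 June 1999, when the auditor's consent is delivered. The window is 23–53 days after 7 June 1999; it closes on 30 July 1999.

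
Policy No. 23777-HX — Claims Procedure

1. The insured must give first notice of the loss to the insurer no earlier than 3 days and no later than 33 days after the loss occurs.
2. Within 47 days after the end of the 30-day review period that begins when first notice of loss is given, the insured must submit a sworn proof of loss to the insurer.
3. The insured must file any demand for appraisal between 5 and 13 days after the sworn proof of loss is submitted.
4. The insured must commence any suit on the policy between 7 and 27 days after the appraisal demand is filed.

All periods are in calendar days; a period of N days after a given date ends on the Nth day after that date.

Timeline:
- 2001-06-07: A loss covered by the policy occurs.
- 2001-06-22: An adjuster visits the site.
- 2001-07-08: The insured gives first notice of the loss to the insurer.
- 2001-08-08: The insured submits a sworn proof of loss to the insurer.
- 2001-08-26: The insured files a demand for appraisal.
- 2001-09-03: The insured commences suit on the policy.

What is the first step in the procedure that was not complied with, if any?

Step 3

Step 1: the window is 3–33 days after 2001-06-07 (when the loss occurs), so 2001-06-10 through 2001-07-10; done 2001-07-08 — within the window.
Step 2: 47 days after 2001-08-07 (end of the 30-day review period, which began when first notice of loss is given on 2001-07-08) is 2001-09-23; completed 2001-08-08, before the deadline.
Step 3: the window is 5–13 days after 2001-08-08 (when the sworn proof of loss is submitted), so 2001-08-13 through 2001-08-21; 2001-08-26 is 5 days past the end of the window.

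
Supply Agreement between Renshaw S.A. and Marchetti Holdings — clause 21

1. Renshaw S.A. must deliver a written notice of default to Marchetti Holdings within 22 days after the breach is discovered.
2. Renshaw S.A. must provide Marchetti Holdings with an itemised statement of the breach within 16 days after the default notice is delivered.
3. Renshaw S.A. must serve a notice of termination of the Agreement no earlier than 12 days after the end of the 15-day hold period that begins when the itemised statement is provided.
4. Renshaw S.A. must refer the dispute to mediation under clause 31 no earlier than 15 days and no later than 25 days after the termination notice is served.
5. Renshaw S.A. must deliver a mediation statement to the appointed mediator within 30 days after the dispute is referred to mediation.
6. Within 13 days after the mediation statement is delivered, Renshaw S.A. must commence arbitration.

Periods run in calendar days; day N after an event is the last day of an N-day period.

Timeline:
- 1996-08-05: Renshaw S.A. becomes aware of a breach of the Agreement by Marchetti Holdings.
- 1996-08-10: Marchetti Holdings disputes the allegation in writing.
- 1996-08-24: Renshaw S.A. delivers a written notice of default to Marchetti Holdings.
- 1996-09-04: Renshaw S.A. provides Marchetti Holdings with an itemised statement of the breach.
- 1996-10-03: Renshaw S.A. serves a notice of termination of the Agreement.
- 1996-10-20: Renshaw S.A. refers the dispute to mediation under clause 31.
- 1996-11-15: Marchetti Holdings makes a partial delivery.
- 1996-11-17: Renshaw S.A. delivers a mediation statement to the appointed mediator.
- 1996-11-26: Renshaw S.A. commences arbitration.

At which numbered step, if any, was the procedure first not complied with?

Step 1: 22 days after 1996-08-05 (when the breach is discovered) is 1996-08-27; completed 1996-08-24, before the deadline.
Step 2: 16 days after 1996-08-24 (when the default notice is delivered) is 1996-09-09; completed 1996-09-04, before the deadline.
Step 3: the earliest permitted date is 12 days after 1996-09-19 (end of the 15-day hold period, which began when the itemised statement is provided on 1996-09-04), i.e. 1996-10-01; done 1996-10-03 — permitted.
Step 4: the window is 15–25 days after 1996-10-03 (when the termination notice is served), so 1996-10-18 through 1996-10-28; 1996-10-20 falls inside that range.
Step 5: 30 days after 1996-10-20 (when the dispute is referred to mediation) is 1996-11-19; 1996-11-17 is within that limit.
Step 6: 13 days after 1996-11-17 (when the mediation statement is delivered) is 1996-11-30; 1996-11-26 is within that limit.

None — every step was satisfied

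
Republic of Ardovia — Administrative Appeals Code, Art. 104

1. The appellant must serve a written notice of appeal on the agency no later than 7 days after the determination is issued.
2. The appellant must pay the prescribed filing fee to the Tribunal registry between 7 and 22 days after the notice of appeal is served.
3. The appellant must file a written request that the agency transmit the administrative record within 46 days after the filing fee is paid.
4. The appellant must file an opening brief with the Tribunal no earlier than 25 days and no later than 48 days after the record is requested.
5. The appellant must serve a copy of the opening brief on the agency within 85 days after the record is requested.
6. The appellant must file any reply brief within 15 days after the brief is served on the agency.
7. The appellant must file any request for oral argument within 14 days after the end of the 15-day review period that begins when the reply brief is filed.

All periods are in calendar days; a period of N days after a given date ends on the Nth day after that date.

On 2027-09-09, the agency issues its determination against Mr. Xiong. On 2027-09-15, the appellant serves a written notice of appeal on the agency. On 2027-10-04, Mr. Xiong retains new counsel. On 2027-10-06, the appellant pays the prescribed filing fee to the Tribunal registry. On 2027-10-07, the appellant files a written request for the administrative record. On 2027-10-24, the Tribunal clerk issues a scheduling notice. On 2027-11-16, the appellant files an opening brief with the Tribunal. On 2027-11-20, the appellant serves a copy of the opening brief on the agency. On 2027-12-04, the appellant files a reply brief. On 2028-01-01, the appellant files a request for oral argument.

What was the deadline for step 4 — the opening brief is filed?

Step 4 runs from 2027-10-07, when the record is requested. The window is 25–48 days after 2027-10-07; it closes on 2027-11-24.

2027-11-24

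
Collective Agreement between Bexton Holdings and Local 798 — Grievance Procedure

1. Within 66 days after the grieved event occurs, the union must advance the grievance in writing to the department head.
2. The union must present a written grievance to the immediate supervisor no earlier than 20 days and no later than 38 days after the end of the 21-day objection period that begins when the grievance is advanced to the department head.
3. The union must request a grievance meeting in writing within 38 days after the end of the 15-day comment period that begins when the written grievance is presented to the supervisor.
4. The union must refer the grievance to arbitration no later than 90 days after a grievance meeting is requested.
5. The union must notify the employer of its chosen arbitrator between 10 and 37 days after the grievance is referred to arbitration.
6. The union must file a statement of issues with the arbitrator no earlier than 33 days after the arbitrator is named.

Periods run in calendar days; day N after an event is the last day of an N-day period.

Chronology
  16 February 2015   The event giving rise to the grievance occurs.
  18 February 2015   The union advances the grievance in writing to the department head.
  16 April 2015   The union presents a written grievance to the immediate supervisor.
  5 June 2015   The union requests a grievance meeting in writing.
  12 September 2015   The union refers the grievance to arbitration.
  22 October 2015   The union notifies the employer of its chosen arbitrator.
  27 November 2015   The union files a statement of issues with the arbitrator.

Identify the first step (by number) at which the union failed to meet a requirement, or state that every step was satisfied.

Step 1: 66 days after 16 February 2015 (when the grieved event occurs) is 23 April 2015; done 18 February 2015 — timely.
Step 2: the window is 20–38 days after 11 March 2015 (end of the 21-day objection period, which began when the grievance is advanced to the department head on 18 February 2015), so 31 March 2015 through 18 April 2015; 16 April 2015 falls inside that range.
Step 3: 38 days after 1 May 2015 (end of the 15-day comment period, which began when the written grievance is presented to the supervisor on 16 April 2015) is 8 June 2015; 5 June 2015 is within that limit.
Step 4: 90 days after 5 June 2015 (when a grievance meeting is requested) is 3 September 2015; not done until 12 September 2015, 9 days after the deadline.

Step 4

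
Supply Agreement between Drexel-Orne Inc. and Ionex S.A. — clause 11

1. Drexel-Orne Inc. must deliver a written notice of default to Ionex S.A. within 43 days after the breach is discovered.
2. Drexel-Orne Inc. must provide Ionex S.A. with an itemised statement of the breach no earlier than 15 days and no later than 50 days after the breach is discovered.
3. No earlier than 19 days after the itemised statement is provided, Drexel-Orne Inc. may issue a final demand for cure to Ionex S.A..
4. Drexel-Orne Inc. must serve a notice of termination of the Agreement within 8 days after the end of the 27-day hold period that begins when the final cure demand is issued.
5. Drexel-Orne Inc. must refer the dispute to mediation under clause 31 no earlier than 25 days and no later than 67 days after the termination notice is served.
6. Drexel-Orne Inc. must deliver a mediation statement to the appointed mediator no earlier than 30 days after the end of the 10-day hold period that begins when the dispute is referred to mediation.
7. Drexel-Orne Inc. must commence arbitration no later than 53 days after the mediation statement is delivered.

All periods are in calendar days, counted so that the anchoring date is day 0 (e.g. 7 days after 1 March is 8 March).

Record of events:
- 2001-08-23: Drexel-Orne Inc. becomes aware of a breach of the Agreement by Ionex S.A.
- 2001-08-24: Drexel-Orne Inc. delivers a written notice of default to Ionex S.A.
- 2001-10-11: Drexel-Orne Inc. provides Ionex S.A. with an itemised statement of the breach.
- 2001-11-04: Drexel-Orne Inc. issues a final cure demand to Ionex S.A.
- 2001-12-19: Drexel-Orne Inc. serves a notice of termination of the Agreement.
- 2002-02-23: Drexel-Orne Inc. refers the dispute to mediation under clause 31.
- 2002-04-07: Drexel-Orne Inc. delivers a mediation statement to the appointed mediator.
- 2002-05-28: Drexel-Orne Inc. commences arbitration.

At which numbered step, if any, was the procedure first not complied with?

Step 4

Step 1: 43 days after 2001-08-23 (when the breach is discovered) is 2001-10-05; 2001-08-24 is within that limit.
Step 2: the window is 15–50 days after 2001-08-23 (when the breach is discovered), so 2001-09-07 through 2001-10-12; done 2001-10-11, which is between those dates.
Step 3: the earliest permitted date is 19 days after 2001-10-11 (when the itemised statement is provided), i.e. 2001-10-30; 2001-11-04 is on or after that date.
Step 4: 8 days after 2001-12-01 (end of the 27-day hold period, which began when the final cure demand is issued on 2001-11-04) is 2001-12-09; 2001-12-19 misses that deadline by 10 days.
The analysis stops there.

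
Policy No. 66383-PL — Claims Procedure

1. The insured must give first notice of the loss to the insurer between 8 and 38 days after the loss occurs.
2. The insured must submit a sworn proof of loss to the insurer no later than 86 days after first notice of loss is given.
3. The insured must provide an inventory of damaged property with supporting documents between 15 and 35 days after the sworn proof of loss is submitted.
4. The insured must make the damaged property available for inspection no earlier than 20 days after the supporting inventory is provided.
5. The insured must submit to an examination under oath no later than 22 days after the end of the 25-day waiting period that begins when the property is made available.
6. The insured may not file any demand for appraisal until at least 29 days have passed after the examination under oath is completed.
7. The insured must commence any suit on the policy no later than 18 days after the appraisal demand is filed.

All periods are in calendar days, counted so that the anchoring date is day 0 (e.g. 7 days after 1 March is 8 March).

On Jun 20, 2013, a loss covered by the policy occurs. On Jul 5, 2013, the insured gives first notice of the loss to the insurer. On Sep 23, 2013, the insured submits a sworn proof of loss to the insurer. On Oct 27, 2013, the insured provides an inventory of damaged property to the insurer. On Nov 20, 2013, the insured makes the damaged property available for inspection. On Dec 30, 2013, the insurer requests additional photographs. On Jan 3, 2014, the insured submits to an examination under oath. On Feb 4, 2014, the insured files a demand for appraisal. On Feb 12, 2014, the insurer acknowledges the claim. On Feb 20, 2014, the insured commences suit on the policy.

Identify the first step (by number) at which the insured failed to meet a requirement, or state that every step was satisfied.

Step 1 — 8 and 38 days from Jun 20, 2013 (when the loss occurs) are Jun 28, 2013 and Jul 28, 2013 respectively; done Jul 5, 2013, which is between those dates.
Step 2 — counting 86 days from Jul 5, 2013 (when first notice of loss is given) gives a deadline of Sep 29, 2013; Sep 23, 2013 is within that limit.
Step 3 — 15 and 35 days from Sep 23, 2013 (when the sworn proof of loss is submitted) are Oct 8, 2013 and Oct 28, 2013 respectively; done Oct 27, 2013, which is between those dates.
Step 4 — must wait 20 days from Oct 27, 2013 (when the supporting inventory is provided), so not before Nov 16, 2013; done Nov 20, 2013, after the minimum wait.
Step 5 — counting 22 days from Dec 15, 2013 (end of the 25-day waiting period, which began when the property is made available on Nov 20, 2013) gives a deadline of Jan 6, 2014; done Jan 3, 2014 — timely.
Step 6 — must wait 29 days from Jan 3, 2014 (when the examination under oath is completed), so not before Feb 1, 2014; Feb 4, 2014 is on or after that date.
Step 7 — counting 18 days from Feb 4, 2014 (when the appraisal demand is filed) gives a deadline of Feb 22, 2014; completed Feb 20, 2014, before the deadline.

None — every step was satisfied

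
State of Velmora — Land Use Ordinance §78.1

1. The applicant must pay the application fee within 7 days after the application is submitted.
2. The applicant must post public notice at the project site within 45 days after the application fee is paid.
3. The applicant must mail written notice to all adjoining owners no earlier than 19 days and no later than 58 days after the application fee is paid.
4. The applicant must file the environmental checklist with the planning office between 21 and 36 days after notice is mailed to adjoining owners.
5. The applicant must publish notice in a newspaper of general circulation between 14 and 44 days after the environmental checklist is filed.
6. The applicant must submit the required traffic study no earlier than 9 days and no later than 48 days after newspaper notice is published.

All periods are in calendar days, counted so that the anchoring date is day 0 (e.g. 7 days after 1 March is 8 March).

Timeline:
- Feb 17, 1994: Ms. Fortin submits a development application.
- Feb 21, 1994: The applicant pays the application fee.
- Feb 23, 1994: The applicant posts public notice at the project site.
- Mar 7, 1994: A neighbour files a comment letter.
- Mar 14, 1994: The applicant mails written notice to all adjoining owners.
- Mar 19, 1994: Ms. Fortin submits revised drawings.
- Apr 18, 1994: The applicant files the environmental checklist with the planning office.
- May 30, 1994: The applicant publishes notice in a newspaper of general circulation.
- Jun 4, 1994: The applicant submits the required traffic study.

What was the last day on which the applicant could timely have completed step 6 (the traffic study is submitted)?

Step 6 runs from May 30, 1994, when newspaper notice is published. The window is 9–48 days after May 30, 1994; it closes on Jul 17, 1994.

Jul 17, 1994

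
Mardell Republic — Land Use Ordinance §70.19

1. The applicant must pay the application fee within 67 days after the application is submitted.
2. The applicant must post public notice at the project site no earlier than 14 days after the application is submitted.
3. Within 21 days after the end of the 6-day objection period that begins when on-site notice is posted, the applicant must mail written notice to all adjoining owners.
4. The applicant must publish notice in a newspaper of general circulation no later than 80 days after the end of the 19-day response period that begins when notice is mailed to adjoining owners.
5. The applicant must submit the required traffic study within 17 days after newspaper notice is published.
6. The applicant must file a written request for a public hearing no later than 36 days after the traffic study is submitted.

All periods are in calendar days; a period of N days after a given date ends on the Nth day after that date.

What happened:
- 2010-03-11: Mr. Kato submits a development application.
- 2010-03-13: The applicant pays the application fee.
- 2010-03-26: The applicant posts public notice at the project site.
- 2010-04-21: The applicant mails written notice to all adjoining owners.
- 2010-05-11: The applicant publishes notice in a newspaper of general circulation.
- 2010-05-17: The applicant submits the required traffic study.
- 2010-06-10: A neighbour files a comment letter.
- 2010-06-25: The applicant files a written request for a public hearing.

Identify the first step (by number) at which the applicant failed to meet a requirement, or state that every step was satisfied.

(1) due by 2010-03-11 + 67 days = 2010-05-17; 2010-03-13 is within that limit.
(2) permitted from 2010-03-11 + 14 days = 2010-03-25 onward; 2010-03-26 is on or after that date.
(3) due by 2010-04-01 + 21 days = 2010-04-22; done 2010-04-21 — timely.
(4) due by 2010-05-10 + 80 days = 2010-07-29; done 2010-05-11 — timely.
(5) due by 2010-05-11 + 17 days = 2010-05-28; done 2010-05-17 — timely.
(6) due by 2010-05-17 + 36 days = 2010-06-22; 2010-06-25 misses that deadline by 3 days.
Later steps need not be reached.

Step 6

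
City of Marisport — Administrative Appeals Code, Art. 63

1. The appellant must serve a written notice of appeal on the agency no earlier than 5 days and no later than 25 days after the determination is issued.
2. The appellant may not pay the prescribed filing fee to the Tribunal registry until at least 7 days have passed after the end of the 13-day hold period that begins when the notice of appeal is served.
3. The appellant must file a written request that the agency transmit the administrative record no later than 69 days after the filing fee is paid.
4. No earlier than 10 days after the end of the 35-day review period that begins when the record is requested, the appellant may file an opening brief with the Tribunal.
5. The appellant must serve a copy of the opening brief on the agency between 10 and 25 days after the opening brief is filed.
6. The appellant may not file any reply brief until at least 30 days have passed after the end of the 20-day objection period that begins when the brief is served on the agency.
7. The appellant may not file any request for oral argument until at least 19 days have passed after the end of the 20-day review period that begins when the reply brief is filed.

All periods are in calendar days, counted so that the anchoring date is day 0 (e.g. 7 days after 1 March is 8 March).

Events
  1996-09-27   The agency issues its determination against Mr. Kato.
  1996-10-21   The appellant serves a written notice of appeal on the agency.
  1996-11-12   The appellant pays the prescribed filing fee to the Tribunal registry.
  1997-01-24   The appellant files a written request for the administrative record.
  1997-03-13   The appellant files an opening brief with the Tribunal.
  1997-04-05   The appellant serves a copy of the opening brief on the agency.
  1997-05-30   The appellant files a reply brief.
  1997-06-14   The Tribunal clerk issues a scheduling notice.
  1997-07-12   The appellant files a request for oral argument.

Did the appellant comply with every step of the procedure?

No

(1) the permitted window runs from 1996-09-27 + 5 = 1996-10-02 to 1996-09-27 + 25 = 1996-10-22; done 1996-10-21, which is between those dates.
(2) permitted from 1996-11-03 + 7 days = 1996-11-10 onward; done 1996-11-12 — permitted.
(3) due by 1996-11-12 + 69 days = 1997-01-20; done 1997-01-24 — 4 days late.
No need to go further; step 3 was not satisfied.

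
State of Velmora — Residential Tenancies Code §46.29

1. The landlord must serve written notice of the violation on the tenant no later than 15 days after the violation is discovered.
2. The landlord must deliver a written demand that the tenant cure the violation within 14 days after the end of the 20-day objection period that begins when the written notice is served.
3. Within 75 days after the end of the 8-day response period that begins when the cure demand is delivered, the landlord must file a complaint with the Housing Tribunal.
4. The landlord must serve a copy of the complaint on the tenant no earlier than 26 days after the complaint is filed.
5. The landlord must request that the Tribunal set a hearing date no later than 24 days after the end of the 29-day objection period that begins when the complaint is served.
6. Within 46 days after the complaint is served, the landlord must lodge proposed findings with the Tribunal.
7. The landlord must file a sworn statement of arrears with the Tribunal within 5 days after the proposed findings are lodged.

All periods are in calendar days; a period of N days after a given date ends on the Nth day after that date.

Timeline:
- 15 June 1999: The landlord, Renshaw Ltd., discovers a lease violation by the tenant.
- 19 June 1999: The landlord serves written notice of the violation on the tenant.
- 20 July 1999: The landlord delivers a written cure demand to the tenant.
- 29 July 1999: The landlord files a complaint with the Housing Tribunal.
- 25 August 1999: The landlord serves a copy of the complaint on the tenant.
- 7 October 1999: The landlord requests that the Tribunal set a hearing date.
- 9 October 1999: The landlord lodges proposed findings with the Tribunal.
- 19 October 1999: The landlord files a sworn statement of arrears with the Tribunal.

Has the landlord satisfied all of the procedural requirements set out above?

Step 1: 15 days after 15 June 1999 (when the violation is discovered) is 30 June 1999; 19 June 1999 is within that limit.
Step 2: 14 days after 9 July 1999 (end of the 20-day objection period, which began when the written notice is served on 19 June 1999) is 23 July 1999; completed 20 July 1999, before the deadline.
Step 3: 75 days after 28 July 1999 (end of the 8-day response period, which began when the cure demand is delivered on 20 July 1999) is 11 October 1999; completed 29 July 1999, before the deadline.
Step 4: the earliest permitted date is 26 days after 29 July 1999 (when the complaint is filed), i.e. 24 August 1999; done 25 August 1999, after the minimum wait.
Step 5: 24 days after 23 September 1999 (end of the 29-day objection period, which began when the complaint is served on 25 August 1999) is 17 October 1999; completed 7 October 1999, before the deadline.
Step 6: 46 days after 25 August 1999 (when the complaint is served) is 10 October 1999; done 9 October 1999 — timely.
Step 7: 5 days after 9 October 1999 (when the proposed findings are lodged) is 14 October 1999; 19 October 1999 misses that deadline by 5 days.
No need to go further; step 7 was not satisfied.

No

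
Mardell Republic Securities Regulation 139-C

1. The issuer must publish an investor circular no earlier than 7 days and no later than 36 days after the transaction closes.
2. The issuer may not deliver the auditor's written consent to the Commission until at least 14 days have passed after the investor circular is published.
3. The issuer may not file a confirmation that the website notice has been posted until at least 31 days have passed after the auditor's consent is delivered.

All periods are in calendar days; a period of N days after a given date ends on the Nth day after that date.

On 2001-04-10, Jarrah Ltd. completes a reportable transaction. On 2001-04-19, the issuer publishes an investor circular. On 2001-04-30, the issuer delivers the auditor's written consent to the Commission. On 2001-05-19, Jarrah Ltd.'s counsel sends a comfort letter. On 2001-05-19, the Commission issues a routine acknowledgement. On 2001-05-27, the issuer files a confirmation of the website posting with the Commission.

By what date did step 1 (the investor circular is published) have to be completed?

Step 1 runs from 2001-04-10, when the transaction closes. The window is 7–36 days after 2001-04-10; it closes on 2001-05-16.

2001-05-16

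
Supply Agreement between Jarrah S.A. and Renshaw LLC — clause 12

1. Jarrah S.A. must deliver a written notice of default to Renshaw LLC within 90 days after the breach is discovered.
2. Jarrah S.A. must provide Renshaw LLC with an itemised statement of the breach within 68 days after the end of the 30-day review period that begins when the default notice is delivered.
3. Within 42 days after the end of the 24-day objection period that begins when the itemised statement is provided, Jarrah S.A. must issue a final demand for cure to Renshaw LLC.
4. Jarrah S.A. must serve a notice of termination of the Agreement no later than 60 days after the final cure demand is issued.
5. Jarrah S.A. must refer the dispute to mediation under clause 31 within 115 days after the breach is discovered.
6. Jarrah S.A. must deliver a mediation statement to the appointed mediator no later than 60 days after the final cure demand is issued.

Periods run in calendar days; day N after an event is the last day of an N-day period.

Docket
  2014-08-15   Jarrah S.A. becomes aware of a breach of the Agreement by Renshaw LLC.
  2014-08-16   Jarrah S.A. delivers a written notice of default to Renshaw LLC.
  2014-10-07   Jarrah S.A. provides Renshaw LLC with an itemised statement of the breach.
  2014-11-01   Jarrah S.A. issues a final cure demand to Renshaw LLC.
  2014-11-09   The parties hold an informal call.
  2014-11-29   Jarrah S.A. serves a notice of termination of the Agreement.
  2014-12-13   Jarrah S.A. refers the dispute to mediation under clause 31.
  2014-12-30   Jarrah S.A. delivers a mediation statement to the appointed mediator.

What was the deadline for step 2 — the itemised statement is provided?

The default notice is delivered on 2014-08-16; the 30-day review period therefore ends 2014-09-15, and step 2 runs from that date. 68 days after 2014-09-15 is 2014-11-22.

2014-11-22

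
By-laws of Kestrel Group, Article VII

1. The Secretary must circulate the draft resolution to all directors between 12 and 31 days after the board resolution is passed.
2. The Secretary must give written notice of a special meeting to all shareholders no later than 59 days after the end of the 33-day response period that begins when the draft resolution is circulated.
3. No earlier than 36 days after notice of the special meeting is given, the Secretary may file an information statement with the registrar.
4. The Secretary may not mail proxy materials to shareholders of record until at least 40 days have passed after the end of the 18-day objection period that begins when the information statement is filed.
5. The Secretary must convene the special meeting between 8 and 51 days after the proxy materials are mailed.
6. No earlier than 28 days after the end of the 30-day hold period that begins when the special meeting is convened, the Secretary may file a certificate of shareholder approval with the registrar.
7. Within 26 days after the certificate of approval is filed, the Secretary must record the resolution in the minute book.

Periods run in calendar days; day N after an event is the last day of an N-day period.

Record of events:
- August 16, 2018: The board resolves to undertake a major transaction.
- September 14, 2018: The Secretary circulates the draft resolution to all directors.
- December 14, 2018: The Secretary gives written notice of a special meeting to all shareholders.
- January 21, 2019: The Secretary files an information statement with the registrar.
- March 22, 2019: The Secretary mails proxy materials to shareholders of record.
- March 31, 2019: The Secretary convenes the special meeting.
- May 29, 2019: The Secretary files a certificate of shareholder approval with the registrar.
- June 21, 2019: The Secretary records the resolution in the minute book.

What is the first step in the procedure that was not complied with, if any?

None — every step was satisfied

(1) the permitted window runs from August 16, 2018 + 12 = August 28, 2018 to August 16, 2018 + 31 = September 16, 2018; September 14, 2018 falls inside that range.
(2) due by October 17, 2018 + 59 days = December 15, 2018; done December 14, 2018 — timely.
(3) permitted from December 14, 2018 + 36 days = January 19, 2019 onward; done January 21, 2019 — permitted.
(4) permitted from February 8, 2019 + 40 days = March 20, 2019 onward; March 22, 2019 is on or after that date.
(5) the permitted window runs from March 22, 2019 + 8 = March 30, 2019 to March 22, 2019 + 51 = May 12, 2019; March 31, 2019 falls inside that range.
(6) permitted from April 30, 2019 + 28 days = May 28, 2019 onward; done May 29, 2019, after the minimum wait.
(7) due by May 29, 2019 + 26 days = June 24, 2019; done June 21, 2019 — timely.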